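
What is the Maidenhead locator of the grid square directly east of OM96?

PM06

Longitude square 9; +1 → 10, wraps to 0, carry into field.
Longitude field O = 14; +1 → 15 = P.
The latitude characters are unchanged.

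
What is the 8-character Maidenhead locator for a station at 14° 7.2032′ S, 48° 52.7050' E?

LH45kv51

Shift to the Maidenhead origin (180°W, 90°S): lon 228.87842, lat 75.87995.
Field: lon ⌊228.87842/20⌋ = 11 → L; lat ⌊75.87995/10⌋ = 7 → H.
Square: lon ⌊8.87842/2⌋ = 4; lat ⌊5.87995/1⌋ = 5.
Subsquare: lon ⌊0.87842/0.0833333⌋ = 10 → k; lat ⌊0.87995/0.0416667⌋ = 21 → v.
Extended square: lon ⌊0.04508/0.00833333⌋ = 5; lat ⌊0.00495/0.00416667⌋ = 1.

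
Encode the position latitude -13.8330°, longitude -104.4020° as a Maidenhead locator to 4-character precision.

DH76

Offset from 180°W / 90°S: lon 75.60°, lat 76.17°.
Field: lon ⌊75.60/20⌋ = 3 → D; lat ⌊76.17/10⌋ = 7 → H.
Square: lon ⌊15.60/2⌋ = 7; lat ⌊6.17/1⌋ = 6.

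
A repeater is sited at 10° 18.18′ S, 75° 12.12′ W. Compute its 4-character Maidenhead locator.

FH29

Shift to the Maidenhead origin (180°W, 90°S): lon 104.80, lat 79.70.
Field (20°×10°, letters A–R): lon ⌊104.80/20⌋ = 5 → F; lat ⌊79.70/10⌋ = 7 → H.
Square (2°×1°, digits 0–9): lon ⌊4.80/2⌋ = 2; lat ⌊9.70/1⌋ = 9.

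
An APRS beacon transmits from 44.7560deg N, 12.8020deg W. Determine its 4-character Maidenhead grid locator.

Shift to the Maidenhead origin (180°W, 90°S): lon 167.20, lat 134.76.
Field: lon ⌊167.20/20⌋ = 8 → I; lat ⌊134.76/10⌋ = 13 → N.
Square: lon ⌊7.20/2⌋ = 3; lat ⌊4.76/1⌋ = 4.

IN34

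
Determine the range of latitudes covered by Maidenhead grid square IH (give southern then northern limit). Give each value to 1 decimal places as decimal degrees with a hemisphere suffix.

20.0° S, 10.0° S

Field I=8, H=7: +8·20° lon, +7·10° lat → SW at lon -20°, lat -20°.
Cell spans 20° lon × 10° lat.
south 20.0° S, north 10.0° S.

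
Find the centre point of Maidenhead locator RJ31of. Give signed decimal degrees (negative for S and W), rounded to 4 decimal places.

1.2292, 167.2083

Field R=17, J=9: +17·20° lon, +9·10° lat → SW at lon 160°, lat 0°.
Square 3, 1: +3·2° lon, +1·1° lat → SW at lon 166°, lat 1°.
Subsquare o=14, f=5: +14·0.0833333° lon, +5·0.0416667° lat → SW at lon 167.167°, lat 1.20833°.
Cell spans 0.0833333° lon × 0.0416667° lat. Centre is SW corner plus half of each.
latitude 1.2292, longitude 167.2083.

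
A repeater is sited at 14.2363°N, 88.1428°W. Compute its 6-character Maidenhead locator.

EK54wf

Shift to the Maidenhead origin (180°W, 90°S): lon 91.8572, lat 104.2363.
Field (20°×10°, letters A–R): lon ⌊91.8572/20⌋ = 4 → E; lat ⌊104.2363/10⌋ = 10 → K.
Square (2°×1°, digits 0–9): lon ⌊11.8572/2⌋ = 5; lat ⌊4.2363/1⌋ = 4.
Subsquare (5′×2.5′, letters a–x): lon ⌊1.8572/0.0833333⌋ = 22 → w; lat ⌊0.2363/0.0416667⌋ = 5 → f.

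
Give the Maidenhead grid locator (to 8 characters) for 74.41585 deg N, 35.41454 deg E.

Offset from 180°W / 90°S: lon 215.41454°, lat 164.41585°.
Field: 215.41454/20 → 10 → K, 164.41585/10 → 16 → Q; chars KQ.
Square: 15.41454/2 → 7, 4.41585/1 → 4; chars 74.
Subsquare: 1.41454/0.0833333 → 16 → q, 0.41585/0.0416667 → 9 → j; chars qj.
Extended square: 0.08121/0.00833333 → 9, 0.04085/0.00416667 → 9; chars 99.

KQ74qj99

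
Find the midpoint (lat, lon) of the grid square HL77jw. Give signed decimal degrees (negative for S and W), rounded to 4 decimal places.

27.9375, -25.2083

Field H=7, L=11: +7·20° lon, +11·10° lat → SW at lon -40°, lat 20°.
Square 7, 7: +7·2° lon, +7·1° lat → SW at lon -26°, lat 27°.
Subsquare j=9, w=22: +9·0.0833333° lon, +22·0.0416667° lat → SW at lon -25.25°, lat 27.9167°.
Cell spans 0.0833333° lon × 0.0416667° lat. Centre is SW corner plus half of each.
latitude 27.9375, longitude -25.2083.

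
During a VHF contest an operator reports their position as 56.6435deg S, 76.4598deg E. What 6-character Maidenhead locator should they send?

MD83fi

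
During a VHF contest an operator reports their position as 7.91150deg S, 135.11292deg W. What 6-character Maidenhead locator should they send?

CI22kc

Add 180° to longitude and 90° to latitude: 44.8871, 82.0885.
Field: 44.8871/20 → 2 → C, 82.0885/10 → 8 → I; chars CI.
Square: 4.8871/2 → 2, 2.0885/1 → 2; chars 22.
Subsquare: 0.8871/0.0833333 → 10 → k, 0.0885/0.0416667 → 2 → c; chars kc.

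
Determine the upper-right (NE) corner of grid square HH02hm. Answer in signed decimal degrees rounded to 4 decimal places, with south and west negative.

-17.4583, -39.3333

Field H=7, H=7: +7·20° lon, +7·10° lat → SW at lon -40°, lat -20°.
Square 0, 2: +0·2° lon, +2·1° lat → SW at lon -40°, lat -18°.
Subsquare h=7, m=12: +7·0.0833333° lon, +12·0.0416667° lat → SW at lon -39.4167°, lat -17.5°.
Cell spans 0.0833333° lon × 0.0416667° lat. NE corner is SW corner plus one full cell.
latitude -17.4583, longitude -39.3333.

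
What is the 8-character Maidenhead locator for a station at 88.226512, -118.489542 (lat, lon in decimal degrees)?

DR08sf14

Add 180° to longitude and 90° to latitude: 61.51046, 178.22651.
Field: lon ⌊61.51046/20⌋ = 3 → D; lat ⌊178.22651/10⌋ = 17 → R.
Square: lon ⌊1.51046/2⌋ = 0; lat ⌊8.22651/1⌋ = 8.
Subsquare: lon ⌊1.51046/0.0833333⌋ = 18 → s; lat ⌊0.22651/0.0416667⌋ = 5 → f.
Extended square: lon ⌊0.01046/0.00833333⌋ = 1; lat ⌊0.01818/0.00416667⌋ = 4.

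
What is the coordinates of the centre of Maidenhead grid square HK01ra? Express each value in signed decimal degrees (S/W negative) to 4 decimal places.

Field H=7, K=10: +7·20° lon, +10·10° lat → SW at lon -40°, lat 10°.
Square 0, 1: +0·2° lon, +1·1° lat → SW at lon -40°, lat 11°.
Subsquare r=17, a=0: +17·0.0833333° lon, +0·0.0416667° lat → SW at lon -38.5833°, lat 11°.
Cell spans 0.0833333° lon × 0.0416667° lat. Centre is SW corner plus half of each.
latitude 11.0208, longitude -38.5417.

11.0208, -38.5417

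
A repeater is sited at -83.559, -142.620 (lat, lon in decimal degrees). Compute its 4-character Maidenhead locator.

BA86

Add 180° to longitude and 90° to latitude: 37.38, 6.44.
Field: 37.38/20 → 1 → B, 6.44/10 → 0 → A; chars BA.
Square: 17.38/2 → 8, 6.44/1 → 6; chars 86.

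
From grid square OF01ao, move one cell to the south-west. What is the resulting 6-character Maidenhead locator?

NF91xn

Longitude subsquare a = 0; −1 → -1, wraps to 23 = x, carry into square.
Longitude square 0; −1 → -1, wraps to 9, carry into field.
Longitude field O = 14; −1 → 13 = N.
Latitude subsquare o = 14; −1 → 13 = n.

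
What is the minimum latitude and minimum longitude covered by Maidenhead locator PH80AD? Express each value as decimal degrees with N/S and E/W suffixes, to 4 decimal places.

19.8750° S, 136.0000° E

Field P=15, H=7: +15·20° lon, +7·10° lat → SW at lon 120°, lat -20°.
Square 8, 0: +8·2° lon, +0·1° lat → SW at lon 136°, lat -20°.
Subsquare a=0, d=3: +0·0.0833333° lon, +3·0.0416667° lat → SW at lon 136°, lat -19.875°.
latitude 19.8750° S, longitude 136.0000° E.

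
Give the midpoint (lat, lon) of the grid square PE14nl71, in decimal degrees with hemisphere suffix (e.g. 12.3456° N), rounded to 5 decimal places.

45.53542° S, 123.14583° E

Field P=15, E=4: +15·20° lon, +4·10° lat → SW at lon 120°, lat -50°.
Square 1, 4: +1·2° lon, +4·1° lat → SW at lon 122°, lat -46°.
Subsquare n=13, l=11: +13·0.0833333° lon, +11·0.0416667° lat → SW at lon 123.083°, lat -45.5417°.
Extended square 7, 1: +7·0.00833333° lon, +1·0.00416667° lat → SW at lon 123.142°, lat -45.5375°.
Cell spans 0.00833333° lon × 0.00416667° lat. Centre is SW corner plus half of each.
latitude 45.53542° S, longitude 123.14583° E.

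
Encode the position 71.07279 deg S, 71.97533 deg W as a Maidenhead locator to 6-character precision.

Offset from 180°W / 90°S: lon 108.0247°, lat 18.9272°.
Field (20°×10°, letters A–R): 108.0247/20 → 5 → F, 18.9272/10 → 1 → B; chars FB.
Square (2°×1°, digits 0–9): 8.0247/2 → 4, 8.9272/1 → 8; chars 48.
Subsquare (5′×2.5′, letters a–x): 0.0247/0.0833333 → 0 → a, 0.9272/0.0416667 → 22 → w; chars aw.

FB48aw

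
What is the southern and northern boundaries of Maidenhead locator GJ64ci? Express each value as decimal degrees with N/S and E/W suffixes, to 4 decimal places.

4.3333° N, 4.3750° N

Field G=6, J=9: +6·20° lon, +9·10° lat → SW at lon -60°, lat 0°.
Square 6, 4: +6·2° lon, +4·1° lat → SW at lon -48°, lat 4°.
Subsquare c=2, i=8: +2·0.0833333° lon, +8·0.0416667° lat → SW at lon -47.8333°, lat 4.33333°.
Cell spans 0.0833333° lon × 0.0416667° lat.
south 4.3333° N, north 4.3750° N.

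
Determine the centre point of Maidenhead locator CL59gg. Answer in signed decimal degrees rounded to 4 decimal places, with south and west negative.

Field C=2, L=11: +2·20° lon, +11·10° lat → SW at lon -140°, lat 20°.
Square 5, 9: +5·2° lon, +9·1° lat → SW at lon -130°, lat 29°.
Subsquare g=6, g=6: +6·0.0833333° lon, +6·0.0416667° lat → SW at lon -129.5°, lat 29.25°.
Cell spans 0.0833333° lon × 0.0416667° lat. Centre is SW corner plus half of each.
latitude 29.2708, longitude -129.4583.

29.2708, -129.4583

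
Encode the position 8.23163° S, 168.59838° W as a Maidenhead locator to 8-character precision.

Offset from 180°W / 90°S: lon 11.40162°, lat 81.76837°.
Field: lon ⌊11.40162/20⌋ = 0 → A; lat ⌊81.76837/10⌋ = 8 → I.
Square: lon ⌊11.40162/2⌋ = 5; lat ⌊1.76837/1⌋ = 1.
Subsquare: lon ⌊1.40162/0.0833333⌋ = 16 → q; lat ⌊0.76837/0.0416667⌋ = 18 → s.
Extended square: lon ⌊0.06829/0.00833333⌋ = 8; lat ⌊0.01837/0.00416667⌋ = 4.

AI51qs84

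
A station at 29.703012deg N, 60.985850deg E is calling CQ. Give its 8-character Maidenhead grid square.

ML09lq88

Shift to the Maidenhead origin (180°W, 90°S): lon 240.98585, lat 119.70301.
Field (20°×10°, letters A–R): lon ⌊240.98585/20⌋ = 12 → M; lat ⌊119.70301/10⌋ = 11 → L.
Square (2°×1°, digits 0–9): lon ⌊0.98585/2⌋ = 0; lat ⌊9.70301/1⌋ = 9.
Subsquare (5′×2.5′, letters a–x): lon ⌊0.98585/0.0833333⌋ = 11 → l; lat ⌊0.70301/0.0416667⌋ = 16 → q.
Extended square (30″×15″, digits 0–9): lon ⌊0.06918/0.00833333⌋ = 8; lat ⌊0.03635/0.00416667⌋ = 8.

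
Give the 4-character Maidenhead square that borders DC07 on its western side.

Longitude square 0; −1 → -1, wraps to 9, carry into field.
Longitude field D = 3; −1 → 2 = C.
The latitude characters are unchanged.

CC97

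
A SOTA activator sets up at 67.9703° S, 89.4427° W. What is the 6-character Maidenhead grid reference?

Shift to the Maidenhead origin (180°W, 90°S): lon 90.5573, lat 22.0297.
Field: lon ⌊90.5573/20⌋ = 4 → E; lat ⌊22.0297/10⌋ = 2 → C.
Square: lon ⌊10.5573/2⌋ = 5; lat ⌊2.0297/1⌋ = 2.
Subsquare: lon ⌊0.5573/0.0833333⌋ = 6 → g; lat ⌊0.0297/0.0416667⌋ = 0 → a.

EC52ga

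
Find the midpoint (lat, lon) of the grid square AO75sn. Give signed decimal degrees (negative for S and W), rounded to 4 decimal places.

55.5625, -164.4583

Field A=0, O=14: +0·20° lon, +14·10° lat → SW at lon -180°, lat 50°.
Square 7, 5: +7·2° lon, +5·1° lat → SW at lon -166°, lat 55°.
Subsquare s=18, n=13: +18·0.0833333° lon, +13·0.0416667° lat → SW at lon -164.5°, lat 55.5417°.
Cell spans 0.0833333° lon × 0.0416667° lat. Centre is SW corner plus half of each.
latitude 55.5625, longitude -164.4583.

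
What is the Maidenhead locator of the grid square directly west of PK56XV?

PK56wv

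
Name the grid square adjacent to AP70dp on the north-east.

Longitude subsquare d = 3; +1 → 4 = e.
Latitude subsquare p = 15; +1 → 16 = q.

AP70eq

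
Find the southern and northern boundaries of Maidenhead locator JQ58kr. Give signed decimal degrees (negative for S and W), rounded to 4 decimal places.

78.7083, 78.7500

Field J=9, Q=16: +9·20° lon, +16·10° lat → SW at lon 0°, lat 70°.
Square 5, 8: +5·2° lon, +8·1° lat → SW at lon 10°, lat 78°.
Subsquare k=10, r=17: +10·0.0833333° lon, +17·0.0416667° lat → SW at lon 10.8333°, lat 78.7083°.
Cell spans 0.0833333° lon × 0.0416667° lat.
south 78.7083, north 78.7500.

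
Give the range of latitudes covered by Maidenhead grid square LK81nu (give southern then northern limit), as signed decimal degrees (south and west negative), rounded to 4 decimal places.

Field L=11, K=10: +11·20° lon, +10·10° lat → SW at lon 40°, lat 10°.
Square 8, 1: +8·2° lon, +1·1° lat → SW at lon 56°, lat 11°.
Subsquare n=13, u=20: +13·0.0833333° lon, +20·0.0416667° lat → SW at lon 57.0833°, lat 11.8333°.
Cell spans 0.0833333° lon × 0.0416667° lat.
south 11.8333, north 11.8750.

11.8333, 11.8750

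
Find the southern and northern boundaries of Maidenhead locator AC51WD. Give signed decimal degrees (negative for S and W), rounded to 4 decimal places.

-68.8750, -68.8333

Field A=0, C=2: +0·20° lon, +2·10° lat → SW at lon -180°, lat -70°.
Square 5, 1: +5·2° lon, +1·1° lat → SW at lon -170°, lat -69°.
Subsquare w=22, d=3: +22·0.0833333° lon, +3·0.0416667° lat → SW at lon -168.167°, lat -68.875°.
Cell spans 0.0833333° lon × 0.0416667° lat.
south -68.8750, north -68.8333.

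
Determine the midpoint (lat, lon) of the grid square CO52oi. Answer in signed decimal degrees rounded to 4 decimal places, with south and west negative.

Field C=2, O=14: +2·20° lon, +14·10° lat → SW at lon -140°, lat 50°.
Square 5, 2: +5·2° lon, +2·1° lat → SW at lon -130°, lat 52°.
Subsquare o=14, i=8: +14·0.0833333° lon, +8·0.0416667° lat → SW at lon -128.833°, lat 52.3333°.
Cell spans 0.0833333° lon × 0.0416667° lat. Centre is SW corner plus half of each.
latitude 52.3542, longitude -128.7917.

52.3542, -128.7917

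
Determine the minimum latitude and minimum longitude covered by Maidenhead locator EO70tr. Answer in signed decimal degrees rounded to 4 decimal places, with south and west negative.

Field E=4, O=14: +4·20° lon, +14·10° lat → SW at lon -100°, lat 50°.
Square 7, 0: +7·2° lon, +0·1° lat → SW at lon -86°, lat 50°.
Subsquare t=19, r=17: +19·0.0833333° lon, +17·0.0416667° lat → SW at lon -84.4167°, lat 50.7083°.
latitude 50.7083, longitude -84.4167.

50.7083, -84.4167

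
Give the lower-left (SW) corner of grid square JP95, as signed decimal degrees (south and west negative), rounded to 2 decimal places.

65.00, 18.00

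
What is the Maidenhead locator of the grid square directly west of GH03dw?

Longitude subsquare d = 3; −1 → 2 = c.
The latitude characters are unchanged.

GH03cw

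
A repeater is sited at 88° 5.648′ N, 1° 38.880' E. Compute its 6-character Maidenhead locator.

JR08tc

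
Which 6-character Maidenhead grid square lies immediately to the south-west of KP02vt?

Longitude subsquare v = 21; −1 → 20 = u.
Latitude subsquare t = 19; −1 → 18 = s.

KP02us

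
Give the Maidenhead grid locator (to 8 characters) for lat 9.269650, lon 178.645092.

RJ99hg74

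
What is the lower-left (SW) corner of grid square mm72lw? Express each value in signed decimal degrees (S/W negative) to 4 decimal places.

32.9167, 74.9167

Field M=12, M=12: +12·20° lon, +12·10° lat → SW at lon 60°, lat 30°.
Square 7, 2: +7·2° lon, +2·1° lat → SW at lon 74°, lat 32°.
Subsquare l=11, w=22: +11·0.0833333° lon, +22·0.0416667° lat → SW at lon 74.9167°, lat 32.9167°.
latitude 32.9167, longitude 74.9167.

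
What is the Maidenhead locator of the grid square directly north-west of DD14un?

Longitude subsquare u = 20; −1 → 19 = t.
Latitude subsquare n = 13; +1 → 14 = o.

DD14to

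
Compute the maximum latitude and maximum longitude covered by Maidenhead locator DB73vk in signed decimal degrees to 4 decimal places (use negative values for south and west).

Field D=3, B=1: +3·20° lon, +1·10° lat → SW at lon -120°, lat -80°.
Square 7, 3: +7·2° lon, +3·1° lat → SW at lon -106°, lat -77°.
Subsquare v=21, k=10: +21·0.0833333° lon, +10·0.0416667° lat → SW at lon -104.25°, lat -76.5833°.
Cell spans 0.0833333° lon × 0.0416667° lat. NE corner is SW corner plus one full cell.
latitude -76.5417, longitude -104.1667.

-76.5417, -104.1667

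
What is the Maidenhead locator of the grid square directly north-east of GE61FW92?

GE61gw03

Longitude extended square 9; +1 → 10, wraps to 0, carry into subsquare.
Longitude subsquare f = 5; +1 → 6 = g.
Latitude extended square 2; +1 → 3.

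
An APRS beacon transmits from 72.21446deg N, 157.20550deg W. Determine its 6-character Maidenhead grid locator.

BQ12jf

Offset from 180°W / 90°S: lon 22.7945°, lat 162.2145°.
Field: 22.7945/20 → 1 → B, 162.2145/10 → 16 → Q; chars BQ.
Square: 2.7945/2 → 1, 2.2145/1 → 2; chars 12.
Subsquare: 0.7945/0.0833333 → 9 → j, 0.2145/0.0416667 → 5 → f; chars jf.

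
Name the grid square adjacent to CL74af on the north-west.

Longitude subsquare a = 0; −1 → -1, wraps to 23 = x, carry into square.
Longitude square 7; −1 → 6.
Latitude subsquare f = 5; +1 → 6 = g.

CL64xg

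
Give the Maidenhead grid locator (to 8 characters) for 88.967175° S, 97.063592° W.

EA11la27

Shift to the Maidenhead origin (180°W, 90°S): lon 82.93641, lat 1.03283.
Field: lon ⌊82.93641/20⌋ = 4 → E; lat ⌊1.03283/10⌋ = 0 → A.
Square: lon ⌊2.93641/2⌋ = 1; lat ⌊1.03283/1⌋ = 1.
Subsquare: lon ⌊0.93641/0.0833333⌋ = 11 → l; lat ⌊0.03283/0.0416667⌋ = 0 → a.
Extended square: lon ⌊0.01974/0.00833333⌋ = 2; lat ⌊0.03283/0.00416667⌋ = 7.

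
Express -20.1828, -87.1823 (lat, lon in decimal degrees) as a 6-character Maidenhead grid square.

Offset from 180°W / 90°S: lon 92.8177°, lat 69.8172°.
Field: 92.8177/20 → 4 → E, 69.8172/10 → 6 → G; chars EG.
Square: 12.8177/2 → 6, 9.8172/1 → 9; chars 69.
Subsquare: 0.8177/0.0833333 → 9 → j, 0.8172/0.0416667 → 19 → t; chars jt.

EG69jt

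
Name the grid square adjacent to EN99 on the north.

Latitude square 9; +1 → 10, wraps to 0, carry into field.
Latitude field N = 13; +1 → 14 = O.
The longitude characters are unchanged.

EO90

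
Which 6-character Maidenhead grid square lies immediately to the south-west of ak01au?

Longitude subsquare a = 0; −1 → -1, wraps to 23 = x, carry into square.
Longitude square 0; −1 → -1, wraps to 9, carry into field.
Longitude field A = 0; −1 → -1, wraps to 17 = R, wrapping around the antimeridian.
Latitude subsquare u = 20; −1 → 19 = t.

RK91xt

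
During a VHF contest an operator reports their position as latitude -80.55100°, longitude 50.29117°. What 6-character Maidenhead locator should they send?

Shift to the Maidenhead origin (180°W, 90°S): lon 230.2912, lat 9.4490.
Field (20°×10°, letters A–R): lon ⌊230.2912/20⌋ = 11 → L; lat ⌊9.4490/10⌋ = 0 → A.
Square (2°×1°, digits 0–9): lon ⌊10.2912/2⌋ = 5; lat ⌊9.4490/1⌋ = 9.
Subsquare (5′×2.5′, letters a–x): lon ⌊0.2912/0.0833333⌋ = 3 → d; lat ⌊0.4490/0.0416667⌋ = 10 → k.

LA59dk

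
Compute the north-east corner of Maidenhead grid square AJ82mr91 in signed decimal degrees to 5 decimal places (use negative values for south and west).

Field A=0, J=9: +0·20° lon, +9·10° lat → SW at lon -180°, lat 0°.
Square 8, 2: +8·2° lon, +2·1° lat → SW at lon -164°, lat 2°.
Subsquare m=12, r=17: +12·0.0833333° lon, +17·0.0416667° lat → SW at lon -163°, lat 2.70833°.
Extended square 9, 1: +9·0.00833333° lon, +1·0.00416667° lat → SW at lon -162.925°, lat 2.7125°.
Cell spans 0.00833333° lon × 0.00416667° lat. NE corner is SW corner plus one full cell.
latitude 2.71667, longitude -162.91667.

2.71667, -162.91667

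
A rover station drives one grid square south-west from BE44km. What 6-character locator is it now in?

BE44jl

Longitude subsquare k = 10; −1 → 9 = j.
Latitude subsquare m = 12; −1 → 11 = l.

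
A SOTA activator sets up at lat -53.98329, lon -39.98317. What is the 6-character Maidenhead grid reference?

HD06aa

Offset from 180°W / 90°S: lon 140.0168°, lat 36.0167°.
Field: 140.0168/20 → 7 → H, 36.0167/10 → 3 → D; chars HD.
Square: 0.0168/2 → 0, 6.0167/1 → 6; chars 06.
Subsquare: 0.0168/0.0833333 → 0 → a, 0.0167/0.0416667 → 0 → a; chars aa.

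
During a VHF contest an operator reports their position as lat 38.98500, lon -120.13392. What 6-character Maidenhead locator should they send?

Add 180° to longitude and 90° to latitude: 59.8661, 128.9850.
Field: lon ⌊59.8661/20⌋ = 2 → C; lat ⌊128.9850/10⌋ = 12 → M.
Square: lon ⌊19.8661/2⌋ = 9; lat ⌊8.9850/1⌋ = 8.
Subsquare: lon ⌊1.8661/0.0833333⌋ = 22 → w; lat ⌊0.9850/0.0416667⌋ = 23 → x.

CM98wx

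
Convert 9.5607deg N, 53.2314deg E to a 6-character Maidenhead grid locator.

LJ69on

Offset from 180°W / 90°S: lon 233.2314°, lat 99.5607°.
Field: lon ⌊233.2314/20⌋ = 11 → L; lat ⌊99.5607/10⌋ = 9 → J.
Square: lon ⌊13.2314/2⌋ = 6; lat ⌊9.5607/1⌋ = 9.
Subsquare: lon ⌊1.2314/0.0833333⌋ = 14 → o; lat ⌊0.5607/0.0416667⌋ = 13 → n.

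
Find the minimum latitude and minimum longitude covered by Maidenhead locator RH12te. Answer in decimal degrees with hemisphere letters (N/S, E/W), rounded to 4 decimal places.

17.8333° S, 163.5833° E

Field R=17, H=7: +17·20° lon, +7·10° lat → SW at lon 160°, lat -20°.
Square 1, 2: +1·2° lon, +2·1° lat → SW at lon 162°, lat -18°.
Subsquare t=19, e=4: +19·0.0833333° lon, +4·0.0416667° lat → SW at lon 163.583°, lat -17.8333°.
latitude 17.8333° S, longitude 163.5833° E.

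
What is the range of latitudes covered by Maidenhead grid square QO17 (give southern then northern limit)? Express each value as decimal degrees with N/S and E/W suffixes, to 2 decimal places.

Field Q=16, O=14: +16·20° lon, +14·10° lat → SW at lon 140°, lat 50°.
Square 1, 7: +1·2° lon, +7·1° lat → SW at lon 142°, lat 57°.
Cell spans 2° lon × 1° lat.
south 57.00° N, north 58.00° N.

57.00° N, 58.00° N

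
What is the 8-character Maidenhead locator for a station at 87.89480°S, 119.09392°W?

DA02kc85

Offset from 180°W / 90°S: lon 60.90608°, lat 2.10520°.
Field: lon ⌊60.90608/20⌋ = 3 → D; lat ⌊2.10520/10⌋ = 0 → A.
Square: lon ⌊0.90608/2⌋ = 0; lat ⌊2.10520/1⌋ = 2.
Subsquare: lon ⌊0.90608/0.0833333⌋ = 10 → k; lat ⌊0.10520/0.0416667⌋ = 2 → c.
Extended square: lon ⌊0.07275/0.00833333⌋ = 8; lat ⌊0.02187/0.00416667⌋ = 5.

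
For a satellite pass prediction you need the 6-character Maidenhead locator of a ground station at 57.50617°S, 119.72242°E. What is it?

Shift to the Maidenhead origin (180°W, 90°S): lon 299.7224, lat 32.4938.
Field: 299.7224/20 → 14 → O, 32.4938/10 → 3 → D; chars OD.
Square: 19.7224/2 → 9, 2.4938/1 → 2; chars 92.
Subsquare: 1.7224/0.0833333 → 20 → u, 0.4938/0.0416667 → 11 → l; chars ul.

OD92ul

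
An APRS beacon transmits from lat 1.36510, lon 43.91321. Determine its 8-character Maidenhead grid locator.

LJ11wi97

Add 180° to longitude and 90° to latitude: 223.91321, 91.36510.
Field: 223.91321/20 → 11 → L, 91.36510/10 → 9 → J; chars LJ.
Square: 3.91321/2 → 1, 1.36510/1 → 1; chars 11.
Subsquare: 1.91321/0.0833333 → 22 → w, 0.36510/0.0416667 → 8 → i; chars wi.
Extended square: 0.07988/0.00833333 → 9, 0.03177/0.00416667 → 7; chars 97.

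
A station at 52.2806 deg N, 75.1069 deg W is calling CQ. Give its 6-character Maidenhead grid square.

FO22kg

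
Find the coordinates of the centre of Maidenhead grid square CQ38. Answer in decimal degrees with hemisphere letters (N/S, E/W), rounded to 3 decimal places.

78.500° N, 133.000° W

Field C=2, Q=16: +2·20° lon, +16·10° lat → SW at lon -140°, lat 70°.
Square 3, 8: +3·2° lon, +8·1° lat → SW at lon -134°, lat 78°.
Cell spans 2° lon × 1° lat. Centre is SW corner plus half of each.
latitude 78.500° N, longitude 133.000° W.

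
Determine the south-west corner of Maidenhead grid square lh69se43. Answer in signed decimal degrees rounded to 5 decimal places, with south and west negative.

Field L=11, H=7: +11·20° lon, +7·10° lat → SW at lon 40°, lat -20°.
Square 6, 9: +6·2° lon, +9·1° lat → SW at lon 52°, lat -11°.
Subsquare s=18, e=4: +18·0.0833333° lon, +4·0.0416667° lat → SW at lon 53.5°, lat -10.8333°.
Extended square 4, 3: +4·0.00833333° lon, +3·0.00416667° lat → SW at lon 53.5333°, lat -10.8208°.
latitude -10.82083, longitude 53.53333.

-10.82083, 53.53333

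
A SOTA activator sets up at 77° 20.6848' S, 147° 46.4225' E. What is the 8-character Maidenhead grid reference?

Shift to the Maidenhead origin (180°W, 90°S): lon 327.77371, lat 12.65525.
Field: lon ⌊327.77371/20⌋ = 16 → Q; lat ⌊12.65525/10⌋ = 1 → B.
Square: lon ⌊7.77371/2⌋ = 3; lat ⌊2.65525/1⌋ = 2.
Subsquare: lon ⌊1.77371/0.0833333⌋ = 21 → v; lat ⌊0.65525/0.0416667⌋ = 15 → p.
Extended square: lon ⌊0.02371/0.00833333⌋ = 2; lat ⌊0.03025/0.00416667⌋ = 7.

QB32vp27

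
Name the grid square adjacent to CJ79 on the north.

CK70

Latitude square 9; +1 → 10, wraps to 0, carry into field.
Latitude field J = 9; +1 → 10 = K.
The longitude characters are unchanged.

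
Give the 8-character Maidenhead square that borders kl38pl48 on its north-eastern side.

KL38pl59

Longitude extended square 4; +1 → 5.
Latitude extended square 8; +1 → 9.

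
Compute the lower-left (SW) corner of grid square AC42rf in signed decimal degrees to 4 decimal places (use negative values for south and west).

-67.7917, -170.5833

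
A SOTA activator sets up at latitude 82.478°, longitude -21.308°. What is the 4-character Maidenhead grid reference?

Offset from 180°W / 90°S: lon 158.69°, lat 172.48°.
Field (20°×10°, letters A–R): lon ⌊158.69/20⌋ = 7 → H; lat ⌊172.48/10⌋ = 17 → R.
Square (2°×1°, digits 0–9): lon ⌊18.69/2⌋ = 9; lat ⌊2.48/1⌋ = 2.

HR92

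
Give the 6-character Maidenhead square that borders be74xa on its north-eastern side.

Longitude subsquare x = 23; +1 → 24, wraps to 0 = a, carry into square.
Longitude square 7; +1 → 8.
Latitude subsquare a = 0; +1 → 1 = b.

BE84ab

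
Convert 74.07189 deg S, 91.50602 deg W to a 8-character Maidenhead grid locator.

EB45fw92

Shift to the Maidenhead origin (180°W, 90°S): lon 88.49398, lat 15.92811.
Field (20°×10°, letters A–R): lon ⌊88.49398/20⌋ = 4 → E; lat ⌊15.92811/10⌋ = 1 → B.
Square (2°×1°, digits 0–9): lon ⌊8.49398/2⌋ = 4; lat ⌊5.92811/1⌋ = 5.
Subsquare (5′×2.5′, letters a–x): lon ⌊0.49398/0.0833333⌋ = 5 → f; lat ⌊0.92811/0.0416667⌋ = 22 → w.
Extended square (30″×15″, digits 0–9): lon ⌊0.07731/0.00833333⌋ = 9; lat ⌊0.01144/0.00416667⌋ = 2.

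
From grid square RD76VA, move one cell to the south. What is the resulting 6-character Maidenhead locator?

RD75vx

Latitude subsquare a = 0; −1 → -1, wraps to 23 = x, carry into square.
Latitude square 6; −1 → 5.
The longitude characters are unchanged.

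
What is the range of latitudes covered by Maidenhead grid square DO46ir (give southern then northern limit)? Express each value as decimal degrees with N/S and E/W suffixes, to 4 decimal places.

56.7083° N, 56.7500° N

Field D=3, O=14: +3·20° lon, +14·10° lat → SW at lon -120°, lat 50°.
Square 4, 6: +4·2° lon, +6·1° lat → SW at lon -112°, lat 56°.
Subsquare i=8, r=17: +8·0.0833333° lon, +17·0.0416667° lat → SW at lon -111.333°, lat 56.7083°.
Cell spans 0.0833333° lon × 0.0416667° lat.
south 56.7083° N, north 56.7500° N.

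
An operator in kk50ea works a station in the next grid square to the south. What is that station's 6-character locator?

KJ59ex

Latitude subsquare a = 0; −1 → -1, wraps to 23 = x, carry into square.
Latitude square 0; −1 → -1, wraps to 9, carry into field.
Latitude field K = 10; −1 → 9 = J.
The longitude characters are unchanged.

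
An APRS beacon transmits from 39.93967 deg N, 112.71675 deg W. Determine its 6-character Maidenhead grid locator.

Shift to the Maidenhead origin (180°W, 90°S): lon 67.2832, lat 129.9397.
Field: lon ⌊67.2832/20⌋ = 3 → D; lat ⌊129.9397/10⌋ = 12 → M.
Square: lon ⌊7.2832/2⌋ = 3; lat ⌊9.9397/1⌋ = 9.
Subsquare: lon ⌊1.2832/0.0833333⌋ = 15 → p; lat ⌊0.9397/0.0416667⌋ = 22 → w.

DM39pw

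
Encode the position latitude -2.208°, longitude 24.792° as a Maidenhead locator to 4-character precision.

Offset from 180°W / 90°S: lon 204.79°, lat 87.79°.
Field: lon ⌊204.79/20⌋ = 10 → K; lat ⌊87.79/10⌋ = 8 → I.
Square: lon ⌊4.79/2⌋ = 2; lat ⌊7.79/1⌋ = 7.

KI27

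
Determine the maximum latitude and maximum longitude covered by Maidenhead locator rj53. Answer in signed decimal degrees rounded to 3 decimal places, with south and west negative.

4.000, 172.000

Field R=17, J=9: +17·20° lon, +9·10° lat → SW at lon 160°, lat 0°.
Square 5, 3: +5·2° lon, +3·1° lat → SW at lon 170°, lat 3°.
Cell spans 2° lon × 1° lat. NE corner is SW corner plus one full cell.
latitude 4.000, longitude 172.000.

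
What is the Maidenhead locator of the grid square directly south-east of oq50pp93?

Longitude extended square 9; +1 → 10, wraps to 0, carry into subsquare.
Longitude subsquare p = 15; +1 → 16 = q.
Latitude extended square 3; −1 → 2.

OQ50qp02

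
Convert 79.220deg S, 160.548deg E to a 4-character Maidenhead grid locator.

RB00

Shift to the Maidenhead origin (180°W, 90°S): lon 340.55, lat 10.78.
Field (20°×10°, letters A–R): lon ⌊340.55/20⌋ = 17 → R; lat ⌊10.78/10⌋ = 1 → B.
Square (2°×1°, digits 0–9): lon ⌊0.55/2⌋ = 0; lat ⌊0.78/1⌋ = 0.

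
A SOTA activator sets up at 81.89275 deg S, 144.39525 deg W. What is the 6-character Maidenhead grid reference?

Shift to the Maidenhead origin (180°W, 90°S): lon 35.6047, lat 8.1072.
Field (20°×10°, letters A–R): 35.6047/20 → 1 → B, 8.1072/10 → 0 → A; chars BA.
Square (2°×1°, digits 0–9): 15.6047/2 → 7, 8.1072/1 → 8; chars 78.
Subsquare (5′×2.5′, letters a–x): 1.6047/0.0833333 → 19 → t, 0.1072/0.0416667 → 2 → c; chars tc.

BA78tc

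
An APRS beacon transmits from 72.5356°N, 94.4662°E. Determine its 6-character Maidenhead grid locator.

Add 180° to longitude and 90° to latitude: 274.4662, 162.5356.
Field (20°×10°, letters A–R): lon ⌊274.4662/20⌋ = 13 → N; lat ⌊162.5356/10⌋ = 16 → Q.
Square (2°×1°, digits 0–9): lon ⌊14.4662/2⌋ = 7; lat ⌊2.5356/1⌋ = 2.
Subsquare (5′×2.5′, letters a–x): lon ⌊0.4662/0.0833333⌋ = 5 → f; lat ⌊0.5356/0.0416667⌋ = 12 → m.

NQ72fm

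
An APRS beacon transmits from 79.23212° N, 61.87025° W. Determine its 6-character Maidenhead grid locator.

FQ99bf

Offset from 180°W / 90°S: lon 118.1298°, lat 169.2321°.
Field: 118.1298/20 → 5 → F, 169.2321/10 → 16 → Q; chars FQ.
Square: 18.1298/2 → 9, 9.2321/1 → 9; chars 99.
Subsquare: 0.1298/0.0833333 → 1 → b, 0.2321/0.0416667 → 5 → f; chars bf.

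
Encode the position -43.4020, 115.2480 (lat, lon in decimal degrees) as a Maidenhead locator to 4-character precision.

OE76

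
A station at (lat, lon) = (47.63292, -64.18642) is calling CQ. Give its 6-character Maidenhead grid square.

FN77vp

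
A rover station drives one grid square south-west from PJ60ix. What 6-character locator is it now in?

PJ60hw

Longitude subsquare i = 8; −1 → 7 = h.
Latitude subsquare x = 23; −1 → 22 = w.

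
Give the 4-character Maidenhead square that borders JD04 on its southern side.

JD03

Latitude square 4; −1 → 3.
The longitude characters are unchanged.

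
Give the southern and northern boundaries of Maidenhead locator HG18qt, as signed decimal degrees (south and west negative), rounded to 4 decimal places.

-21.2083, -21.1667

Field H=7, G=6: +7·20° lon, +6·10° lat → SW at lon -40°, lat -30°.
Square 1, 8: +1·2° lon, +8·1° lat → SW at lon -38°, lat -22°.
Subsquare q=16, t=19: +16·0.0833333° lon, +19·0.0416667° lat → SW at lon -36.6667°, lat -21.2083°.
Cell spans 0.0833333° lon × 0.0416667° lat.
south -21.2083, north -21.1667.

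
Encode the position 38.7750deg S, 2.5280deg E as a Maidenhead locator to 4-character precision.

Shift to the Maidenhead origin (180°W, 90°S): lon 182.53, lat 51.23.
Field: 182.53/20 → 9 → J, 51.23/10 → 5 → F; chars JF.
Square: 2.53/2 → 1, 1.23/1 → 1; chars 11.

JF11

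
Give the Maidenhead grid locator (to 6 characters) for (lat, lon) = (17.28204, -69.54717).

FK57fg

Add 180° to longitude and 90° to latitude: 110.4528, 107.2820.
Field: 110.4528/20 → 5 → F, 107.2820/10 → 10 → K; chars FK.
Square: 10.4528/2 → 5, 7.2820/1 → 7; chars 57.
Subsquare: 0.4528/0.0833333 → 5 → f, 0.2820/0.0416667 → 6 → g; chars fg.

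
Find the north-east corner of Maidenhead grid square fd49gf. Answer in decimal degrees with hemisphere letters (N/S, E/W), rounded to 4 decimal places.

Field F=5, D=3: +5·20° lon, +3·10° lat → SW at lon -80°, lat -60°.
Square 4, 9: +4·2° lon, +9·1° lat → SW at lon -72°, lat -51°.
Subsquare g=6, f=5: +6·0.0833333° lon, +5·0.0416667° lat → SW at lon -71.5°, lat -50.7917°.
Cell spans 0.0833333° lon × 0.0416667° lat. NE corner is SW corner plus one full cell.
latitude 50.7500° S, longitude 71.4167° W.

50.7500° S, 71.4167° W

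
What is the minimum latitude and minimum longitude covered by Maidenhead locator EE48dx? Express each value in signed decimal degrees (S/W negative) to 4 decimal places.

-41.0417, -91.7500

Field E=4, E=4: +4·20° lon, +4·10° lat → SW at lon -100°, lat -50°.
Square 4, 8: +4·2° lon, +8·1° lat → SW at lon -92°, lat -42°.
Subsquare d=3, x=23: +3·0.0833333° lon, +23·0.0416667° lat → SW at lon -91.75°, lat -41.0417°.
latitude -41.0417, longitude -91.7500.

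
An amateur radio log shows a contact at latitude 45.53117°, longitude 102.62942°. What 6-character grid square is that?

ON15hm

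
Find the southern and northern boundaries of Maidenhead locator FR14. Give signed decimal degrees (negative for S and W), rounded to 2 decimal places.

84.00, 85.00

Field F=5, R=17: +5·20° lon, +17·10° lat → SW at lon -80°, lat 80°.
Square 1, 4: +1·2° lon, +4·1° lat → SW at lon -78°, lat 84°.
Cell spans 2° lon × 1° lat.
south 84.00, north 85.00.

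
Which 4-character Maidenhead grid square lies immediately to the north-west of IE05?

Longitude square 0; −1 → -1, wraps to 9, carry into field.
Longitude field I = 8; −1 → 7 = H.
Latitude square 5; +1 → 6.

HE96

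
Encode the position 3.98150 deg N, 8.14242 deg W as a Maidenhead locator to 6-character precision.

IJ53wx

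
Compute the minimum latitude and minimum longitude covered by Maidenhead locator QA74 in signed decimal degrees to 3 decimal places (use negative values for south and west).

-86.000, 154.000

Field Q=16, A=0: +16·20° lon, +0·10° lat → SW at lon 140°, lat -90°.
Square 7, 4: +7·2° lon, +4·1° lat → SW at lon 154°, lat -86°.
latitude -86.000, longitude 154.000.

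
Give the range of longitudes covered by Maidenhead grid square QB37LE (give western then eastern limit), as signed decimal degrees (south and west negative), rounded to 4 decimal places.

146.9167, 147.0000

Field Q=16, B=1: +16·20° lon, +1·10° lat → SW at lon 140°, lat -80°.
Square 3, 7: +3·2° lon, +7·1° lat → SW at lon 146°, lat -73°.
Subsquare l=11, e=4: +11·0.0833333° lon, +4·0.0416667° lat → SW at lon 146.917°, lat -72.8333°.
Cell spans 0.0833333° lon × 0.0416667° lat.
west 146.9167, east 147.0000.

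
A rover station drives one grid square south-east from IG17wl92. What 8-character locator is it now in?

Longitude extended square 9; +1 → 10, wraps to 0, carry into subsquare.
Longitude subsquare w = 22; +1 → 23 = x.
Latitude extended square 2; −1 → 1.

IG17xl01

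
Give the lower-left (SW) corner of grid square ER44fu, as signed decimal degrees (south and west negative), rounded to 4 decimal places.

84.8333, -91.5833

Field E=4, R=17: +4·20° lon, +17·10° lat → SW at lon -100°, lat 80°.
Square 4, 4: +4·2° lon, +4·1° lat → SW at lon -92°, lat 84°.
Subsquare f=5, u=20: +5·0.0833333° lon, +20·0.0416667° lat → SW at lon -91.5833°, lat 84.8333°.
latitude 84.8333, longitude -91.5833.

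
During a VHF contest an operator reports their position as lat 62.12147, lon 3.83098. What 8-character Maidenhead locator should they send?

JP12vc99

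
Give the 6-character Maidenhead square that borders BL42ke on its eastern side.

BL42le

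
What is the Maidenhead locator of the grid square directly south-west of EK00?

DJ99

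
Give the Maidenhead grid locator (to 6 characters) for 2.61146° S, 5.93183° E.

JI27xj

Add 180° to longitude and 90° to latitude: 185.9318, 87.3885.
Field (20°×10°, letters A–R): 185.9318/20 → 9 → J, 87.3885/10 → 8 → I; chars JI.
Square (2°×1°, digits 0–9): 5.9318/2 → 2, 7.3885/1 → 7; chars 27.
Subsquare (5′×2.5′, letters a–x): 1.9318/0.0833333 → 23 → x, 0.3885/0.0416667 → 9 → j; chars xj.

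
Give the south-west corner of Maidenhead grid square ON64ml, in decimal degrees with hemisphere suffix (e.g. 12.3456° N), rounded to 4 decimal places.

Field O=14, N=13: +14·20° lon, +13·10° lat → SW at lon 100°, lat 40°.
Square 6, 4: +6·2° lon, +4·1° lat → SW at lon 112°, lat 44°.
Subsquare m=12, l=11: +12·0.0833333° lon, +11·0.0416667° lat → SW at lon 113°, lat 44.4583°.
latitude 44.4583° N, longitude 113.0000° E.

44.4583° N, 113.0000° E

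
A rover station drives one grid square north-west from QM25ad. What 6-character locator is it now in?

QM15xe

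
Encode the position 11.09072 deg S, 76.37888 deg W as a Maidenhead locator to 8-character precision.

FH18tv48

Shift to the Maidenhead origin (180°W, 90°S): lon 103.62112, lat 78.90928.
Field (20°×10°, letters A–R): lon ⌊103.62112/20⌋ = 5 → F; lat ⌊78.90928/10⌋ = 7 → H.
Square (2°×1°, digits 0–9): lon ⌊3.62112/2⌋ = 1; lat ⌊8.90928/1⌋ = 8.
Subsquare (5′×2.5′, letters a–x): lon ⌊1.62112/0.0833333⌋ = 19 → t; lat ⌊0.90928/0.0416667⌋ = 21 → v.
Extended square (30″×15″, digits 0–9): lon ⌊0.03779/0.00833333⌋ = 4; lat ⌊0.03428/0.00416667⌋ = 8.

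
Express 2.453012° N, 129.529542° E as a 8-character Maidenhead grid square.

PJ42sk38

Offset from 180°W / 90°S: lon 309.52954°, lat 92.45301°.
Field (20°×10°, letters A–R): lon ⌊309.52954/20⌋ = 15 → P; lat ⌊92.45301/10⌋ = 9 → J.
Square (2°×1°, digits 0–9): lon ⌊9.52954/2⌋ = 4; lat ⌊2.45301/1⌋ = 2.
Subsquare (5′×2.5′, letters a–x): lon ⌊1.52954/0.0833333⌋ = 18 → s; lat ⌊0.45301/0.0416667⌋ = 10 → k.
Extended square (30″×15″, digits 0–9): lon ⌊0.02954/0.00833333⌋ = 3; lat ⌊0.03635/0.00416667⌋ = 8.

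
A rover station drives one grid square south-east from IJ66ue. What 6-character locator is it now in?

IJ66vd

Longitude subsquare u = 20; +1 → 21 = v.
Latitude subsquare e = 4; −1 → 3 = d.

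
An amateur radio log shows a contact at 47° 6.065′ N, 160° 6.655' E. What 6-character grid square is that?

Add 180° to longitude and 90° to latitude: 340.1109, 137.1011.
Field: 340.1109/20 → 17 → R, 137.1011/10 → 13 → N; chars RN.
Square: 0.1109/2 → 0, 7.1011/1 → 7; chars 07.
Subsquare: 0.1109/0.0833333 → 1 → b, 0.1011/0.0416667 → 2 → c; chars bc.

RN07bc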